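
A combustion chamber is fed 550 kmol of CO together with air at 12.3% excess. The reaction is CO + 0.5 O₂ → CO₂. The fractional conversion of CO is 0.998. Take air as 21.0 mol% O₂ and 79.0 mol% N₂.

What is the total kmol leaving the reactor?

1750 kmol

Stoichiometric O₂ = 0.5 × 550 = 275 kmol; O₂ fed = 275 × 1.123 = 308.8 kmol.
N₂ fed = 308.8 × 79/21 = 1162 kmol.
Fuel reacted = 0.998 × 550 → ξ = 548.9 kmol.
Outlet (n = n₀ + ν ξ):
  CO: 550 − 1(548.9) = 1.1
  O₂: 308.8 − 0.5(548.9) = 34.38
  N₂: 1162 (inert)
  CO₂: 0 + 1(548.9) = 548.9
Total out = 1.1 + 34.38 + 1162 + 548.9 = 1746 kmol.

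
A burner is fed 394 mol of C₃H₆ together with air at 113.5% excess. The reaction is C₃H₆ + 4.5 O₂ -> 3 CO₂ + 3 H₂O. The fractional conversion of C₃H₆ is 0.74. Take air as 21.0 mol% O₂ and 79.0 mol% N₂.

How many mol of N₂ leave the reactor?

14200 mol

Stoichiometric O₂ = 4.5 × 394 = 1773 mol; O₂ fed = 1773 × 2.135 = 3785 mol.
N₂ fed = 3785 × 79/21 = 14240 mol.
Fuel reacted = 0.74 × 394 → ξ = 291.6 mol.
Outlet (n = n₀ + ν ξ):
  C₃H₆: 394 − 1(291.6) = 102.4
  O₂: 3785 − 4.5(291.6) = 2473
  N₂: 14240 (inert)
  CO₂: 0 + 3(291.6) = 874.7
  H₂O: 0 + 3(291.6) = 874.7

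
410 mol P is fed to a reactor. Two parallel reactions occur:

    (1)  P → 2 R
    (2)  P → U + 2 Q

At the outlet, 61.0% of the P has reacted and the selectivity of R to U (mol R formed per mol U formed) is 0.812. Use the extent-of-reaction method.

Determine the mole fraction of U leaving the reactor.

Conversion of P: P consumed = 0.61 × 410 = 250.1 mol = 1ξ₁ + 1ξ₂.
Selectivity: 2ξ₁ / (1ξ₂) = 0.812 → ξ₁ = 0.406 ξ₂.
Substitute: (1·0.406 + 1) ξ₂ = 250.1 → ξ₂ = 177.9 mol, ξ₁ = 72.22 mol.
Outlet amounts (n = n₀ + Σ ν·ξ):
  P: 410 − 1(72.22) − 1(177.9) = 159.9
  R: 0 + 2(72.22) = 144.4
  U: 0 + 1(177.9) = 177.9
  Q: 0 + 2(177.9) = 355.8
Total out = 838 mol; y_U = 177.9 / 838 = 0.2123.

0.212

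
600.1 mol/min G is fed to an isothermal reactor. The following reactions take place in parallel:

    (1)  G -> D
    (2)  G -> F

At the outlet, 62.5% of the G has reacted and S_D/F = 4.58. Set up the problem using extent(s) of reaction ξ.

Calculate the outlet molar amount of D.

Conversion of G: G consumed = 0.625 × 600.1 = 375.1 mol/min = 1ξ₁ + 1ξ₂.
Selectivity: 1ξ₁ / (1ξ₂) = 4.58 → ξ₁ = 4.58 ξ₂.
Substitute: (1·4.58 + 1) ξ₂ = 375.1 → ξ₂ = 67.22 mol/min, ξ₁ = 307.8 mol/min.
Outlet amounts (n = n₀ + Σ ν·ξ):
  G: 600.1 − 1(307.8) − 1(67.22) = 225
  D: 0 + 1(307.8) = 307.8
  F: 0 + 1(67.22) = 67.22

308 mol/min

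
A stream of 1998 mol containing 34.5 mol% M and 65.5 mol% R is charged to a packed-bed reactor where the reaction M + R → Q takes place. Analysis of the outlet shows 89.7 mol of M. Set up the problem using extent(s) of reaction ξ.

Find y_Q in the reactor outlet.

For M: n = n₀ − 1ξ → 89.7 = 689.3 − 1ξ, giving ξ = 599.6 mol.
Outlet amounts (n = n₀ + ν ξ):
  M: 689.3 − 1(599.6) = 89.7
  R: 1309 − 1(599.6) = 709.1
  Q: 0 + 1(599.6) = 599.6
Total out = 1398 mol; y_Q = 599.6 / 1398 = 0.4288.

0.429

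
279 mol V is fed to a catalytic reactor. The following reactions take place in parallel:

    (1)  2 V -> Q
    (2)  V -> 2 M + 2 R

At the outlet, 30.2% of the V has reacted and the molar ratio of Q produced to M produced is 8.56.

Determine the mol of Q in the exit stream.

Conversion of V: V consumed = 0.302 × 279 = 84.26 mol = 2ξ₁ + 1ξ₂.
Selectivity: 1ξ₁ / (2ξ₂) = 8.56 → ξ₁ = 17.12 ξ₂.
Substitute: (2·17.12 + 1) ξ₂ = 84.26 → ξ₂ = 2.391 mol, ξ₁ = 40.93 mol.
Outlet amounts (n = n₀ + Σ ν·ξ):
  V: 279 − 2(40.93) − 1(2.391) = 194.7
  Q: 0 + 1(40.93) = 40.93
  M: 0 + 2(2.391) = 4.782
  R: 0 + 2(2.391) = 4.782

40.9 mol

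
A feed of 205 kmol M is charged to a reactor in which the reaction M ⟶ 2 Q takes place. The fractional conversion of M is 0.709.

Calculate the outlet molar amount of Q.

M reacted = 0.709 × 205 = 145.3 kmol; ν_M = −1, so ξ = 145.3/1 = 145.3 kmol.
Outlet amounts (n = n₀ + ν ξ):
  M: 205 − 1(145.3) = 59.66
  Q: 0 + 2(145.3) = 290.7

291 kmol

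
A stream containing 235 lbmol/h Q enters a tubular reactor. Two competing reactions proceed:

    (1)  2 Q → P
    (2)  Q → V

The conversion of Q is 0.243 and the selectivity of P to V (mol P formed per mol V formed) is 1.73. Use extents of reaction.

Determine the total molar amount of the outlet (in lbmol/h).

Conversion of Q: Q consumed = 0.243 × 235 = 57.1 lbmol/h = 2ξ₁ + 1ξ₂.
Selectivity: 1ξ₁ / (1ξ₂) = 1.73 → ξ₁ = 1.73 ξ₂.
Substitute: (2·1.73 + 1) ξ₂ = 57.1 → ξ₂ = 12.8 lbmol/h, ξ₁ = 22.15 lbmol/h.
Outlet amounts (n = n₀ + Σ ν·ξ):
  Q: 235 − 2(22.15) − 1(12.8) = 177.9
  P: 0 + 1(22.15) = 22.15
  V: 0 + 1(12.8) = 12.8
Total out = 177.9 + 22.15 + 12.8 = 212.8 lbmol/h.

213 lbmol/h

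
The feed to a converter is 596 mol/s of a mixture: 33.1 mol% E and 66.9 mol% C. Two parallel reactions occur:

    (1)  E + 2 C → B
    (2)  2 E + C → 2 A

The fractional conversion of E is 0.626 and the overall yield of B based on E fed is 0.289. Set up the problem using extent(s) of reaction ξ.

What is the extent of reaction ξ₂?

Yield of B: 1ξ₁ / 197.3 = 0.289 → ξ₁ = 57.01 mol/s.
Conversion of E: 1ξ₁ + 2ξ₂ = 0.626 × 197.3 = 123.5 → ξ₂ = 33.24 mol/s.
Outlet amounts (n = n₀ + Σ ν·ξ):
  E: 197.3 − 1(57.01) − 2(33.24) = 73.78
  C: 398.7 − 2(57.01) − 1(33.24) = 251.5
  B: 0 + 1(57.01) = 57.01
  A: 0 + 2(33.24) = 66.48

ξ₂ = 33.2 mol/s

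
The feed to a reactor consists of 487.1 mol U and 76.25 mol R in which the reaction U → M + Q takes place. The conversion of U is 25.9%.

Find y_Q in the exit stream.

0.183

U reacted = 0.259 × 487.1 = 126.2 mol; ν_U = −1, so ξ = 126.2/1 = 126.2 mol.
Outlet amounts (n = n₀ + ν ξ):
  U: 487.1 − 1(126.2) = 360.9
  M: 0 + 1(126.2) = 126.2
  Q: 0 + 1(126.2) = 126.2
  R: 76.25 (inert)
Total out = 689.5 mol; y_Q = 126.2 / 689.5 = 0.183.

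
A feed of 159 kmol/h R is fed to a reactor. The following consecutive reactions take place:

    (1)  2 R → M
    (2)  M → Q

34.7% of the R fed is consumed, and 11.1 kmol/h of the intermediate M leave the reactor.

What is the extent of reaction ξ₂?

Conversion of R: R consumed = 2ξ₁ = 0.347 × 159 → ξ₁ = 27.59 kmol/h.
M balance: n_M = 0 + 1ξ₁ − 1ξ₂ = 11.1 → ξ₂ = (1·27.59 − 11.1)/1 = 16.49 kmol/h.
Outlet amounts (n = n₀ + Σ ν·ξ):
  R: 159 − 2(27.59) = 103.8
  M: 0 + 1(27.59) − 1(16.49) = 11.1
  Q: 0 + 1(16.49) = 16.49

ξ₂ = 16.5 kmol/h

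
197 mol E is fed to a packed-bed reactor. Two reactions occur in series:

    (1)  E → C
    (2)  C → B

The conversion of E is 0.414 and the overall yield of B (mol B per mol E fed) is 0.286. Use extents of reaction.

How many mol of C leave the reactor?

Conversion of E: E consumed = 1ξ₁ = 0.414 × 197 → ξ₁ = 81.56 mol.
Yield of B: 1ξ₂ / 197 = 0.286 → ξ₂ = 56.34 mol.
Outlet amounts (n = n₀ + Σ ν·ξ):
  E: 197 − 1(81.56) = 115.4
  C: 0 + 1(81.56) − 1(56.34) = 25.22
  B: 0 + 1(56.34) = 56.34

25.2 mol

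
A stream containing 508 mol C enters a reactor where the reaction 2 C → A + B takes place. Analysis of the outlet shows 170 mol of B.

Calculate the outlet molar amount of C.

168 mol

For B: n = n₀ + 1ξ → 170 = 0 + 1ξ, giving ξ = 170 mol.
Outlet amounts (n = n₀ + ν ξ):
  C: 508 − 2(170) = 168
  A: 0 + 1(170) = 170
  B: 0 + 1(170) = 170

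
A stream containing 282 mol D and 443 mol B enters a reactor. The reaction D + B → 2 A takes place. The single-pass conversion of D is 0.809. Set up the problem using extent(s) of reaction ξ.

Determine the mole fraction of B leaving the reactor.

D reacted = 0.809 × 282 = 228.1 mol; ν_D = −1, so ξ = 228.1/1 = 228.1 mol.
Outlet amounts (n = n₀ + ν ξ):
  D: 282 − 1(228.1) = 53.86
  B: 443 − 1(228.1) = 214.9
  A: 0 + 2(228.1) = 456.3
Total out = 725 mol; y_B = 214.9 / 725 = 0.2964.

0.296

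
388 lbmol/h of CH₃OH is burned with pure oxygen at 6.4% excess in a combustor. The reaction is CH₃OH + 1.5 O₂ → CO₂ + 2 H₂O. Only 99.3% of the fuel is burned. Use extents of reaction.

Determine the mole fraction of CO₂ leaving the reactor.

0.321

Stoichiometric O₂ = 1.5 × 388 = 582 lbmol/h; O₂ fed = 582 × 1.064 = 619.2 lbmol/h.
Fuel reacted = 0.993 × 388 → ξ = 385.3 lbmol/h.
Outlet (n = n₀ + ν ξ):
  CH₃OH: 388 − 1(385.3) = 2.716
  O₂: 619.2 − 1.5(385.3) = 41.32
  CO₂: 0 + 1(385.3) = 385.3
  H₂O: 0 + 2(385.3) = 770.6
Total out = 1200 lbmol/h; y_CO₂ = 385.3 / 1200 = 0.3211.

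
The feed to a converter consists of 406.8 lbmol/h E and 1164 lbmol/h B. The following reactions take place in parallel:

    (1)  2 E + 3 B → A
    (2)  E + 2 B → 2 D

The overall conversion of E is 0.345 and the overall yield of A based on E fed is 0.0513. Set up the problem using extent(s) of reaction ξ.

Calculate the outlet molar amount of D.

197 lbmol/h

Yield of A: 1ξ₁ / 406.8 = 0.0513 → ξ₁ = 20.87 lbmol/h.
Conversion of E: 2ξ₁ + 1ξ₂ = 0.345 × 406.8 = 140.3 → ξ₂ = 98.61 lbmol/h.
Outlet amounts (n = n₀ + Σ ν·ξ):
  E: 406.8 − 2(20.87) − 1(98.61) = 266.5
  B: 1164 − 3(20.87) − 2(98.61) = 904.2
  A: 0 + 1(20.87) = 20.87
  D: 0 + 2(98.61) = 197.2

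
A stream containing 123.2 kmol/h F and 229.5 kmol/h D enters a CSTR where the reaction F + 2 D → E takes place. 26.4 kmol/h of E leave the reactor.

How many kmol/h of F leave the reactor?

For E: n = n₀ + 1ξ → 26.4 = 0 + 1ξ, giving ξ = 26.4 kmol/h.
Outlet amounts (n = n₀ + ν ξ):
  F: 123.2 − 1(26.4) = 96.8
  D: 229.5 − 2(26.4) = 176.7
  E: 0 + 1(26.4) = 26.4

96.8 kmol/h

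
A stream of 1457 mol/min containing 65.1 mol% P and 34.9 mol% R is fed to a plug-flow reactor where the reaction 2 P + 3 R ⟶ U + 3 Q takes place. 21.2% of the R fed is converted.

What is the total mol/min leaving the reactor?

R reacted = 0.212 × 508.5 = 107.8 mol/min; ν_R = −3, so ξ = 107.8/3 = 35.93 mol/min.
Outlet amounts (n = n₀ + ν ξ):
  P: 948.5 − 2(35.93) = 876.6
  R: 508.5 − 3(35.93) = 400.7
  U: 0 + 1(35.93) = 35.93
  Q: 0 + 3(35.93) = 107.8
Total out = 876.6 + 400.7 + 35.93 + 107.8 = 1421 mol/min.

1420 mol/min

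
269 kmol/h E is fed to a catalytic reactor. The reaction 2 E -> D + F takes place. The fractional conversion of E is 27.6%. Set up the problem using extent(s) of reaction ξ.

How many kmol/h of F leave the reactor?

E reacted = 0.276 × 269 = 74.24 kmol/h; ν_E = −2, so ξ = 74.24/2 = 37.12 kmol/h.
Outlet amounts (n = n₀ + ν ξ):
  E: 269 − 2(37.12) = 194.8
  D: 0 + 1(37.12) = 37.12
  F: 0 + 1(37.12) = 37.12

37.1 kmol/h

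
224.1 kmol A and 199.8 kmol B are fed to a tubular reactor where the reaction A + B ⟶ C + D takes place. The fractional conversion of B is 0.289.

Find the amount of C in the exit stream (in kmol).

57.7 kmol

B reacted = 0.289 × 199.8 = 57.74 kmol; ν_B = −1, so ξ = 57.74/1 = 57.74 kmol.
Outlet amounts (n = n₀ + ν ξ):
  A: 224.1 − 1(57.74) = 166.4
  B: 199.8 − 1(57.74) = 142.1
  C: 0 + 1(57.74) = 57.74
  D: 0 + 1(57.74) = 57.74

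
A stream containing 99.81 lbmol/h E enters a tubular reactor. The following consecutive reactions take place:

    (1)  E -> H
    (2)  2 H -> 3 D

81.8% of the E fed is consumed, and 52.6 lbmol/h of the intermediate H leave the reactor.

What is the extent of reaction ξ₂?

Conversion of E: E consumed = 1ξ₁ = 0.818 × 99.81 → ξ₁ = 81.64 lbmol/h.
H balance: n_H = 0 + 1ξ₁ − 2ξ₂ = 52.6 → ξ₂ = (1·81.64 − 52.6)/2 = 14.52 lbmol/h.
Outlet amounts (n = n₀ + Σ ν·ξ):
  E: 99.81 − 1(81.64) = 18.17
  H: 0 + 1(81.64) − 2(14.52) = 52.6
  D: 0 + 3(14.52) = 43.57

ξ₂ = 14.5 lbmol/h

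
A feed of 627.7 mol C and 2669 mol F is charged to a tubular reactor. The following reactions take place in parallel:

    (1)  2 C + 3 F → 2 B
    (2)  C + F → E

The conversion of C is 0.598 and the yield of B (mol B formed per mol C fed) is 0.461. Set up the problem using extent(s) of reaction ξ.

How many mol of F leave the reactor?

2150 mol

Yield of B: 2ξ₁ / 627.7 = 0.461 → ξ₁ = 144.7 mol.
Conversion of C: 2ξ₁ + 1ξ₂ = 0.598 × 627.7 = 375.4 → ξ₂ = 85.99 mol.
Outlet amounts (n = n₀ + Σ ν·ξ):
  C: 627.7 − 2(144.7) − 1(85.99) = 252.3
  F: 2669 − 3(144.7) − 1(85.99) = 2149
  B: 0 + 2(144.7) = 289.4
  E: 0 + 1(85.99) = 85.99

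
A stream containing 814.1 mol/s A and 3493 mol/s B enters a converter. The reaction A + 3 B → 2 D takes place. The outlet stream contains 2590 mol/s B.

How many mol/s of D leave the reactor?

For B: n = n₀ − 3ξ → 2590 = 3493 − 3ξ, giving ξ = 301 mol/s.
Outlet amounts (n = n₀ + ν ξ):
  A: 814.1 − 1(301) = 513.1
  B: 3493 − 3(301) = 2590
  D: 0 + 2(301) = 602

602 mol/s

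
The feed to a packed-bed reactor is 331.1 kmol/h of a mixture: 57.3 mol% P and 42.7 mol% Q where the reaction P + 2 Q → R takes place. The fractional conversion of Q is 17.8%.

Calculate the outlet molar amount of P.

177 kmol/h

Q reacted = 0.178 × 141.4 = 25.17 kmol/h; ν_Q = −2, so ξ = 25.17/2 = 12.58 kmol/h.
Outlet amounts (n = n₀ + ν ξ):
  P: 189.7 − 1(12.58) = 177.1
  Q: 141.4 − 2(12.58) = 116.2
  R: 0 + 1(12.58) = 12.58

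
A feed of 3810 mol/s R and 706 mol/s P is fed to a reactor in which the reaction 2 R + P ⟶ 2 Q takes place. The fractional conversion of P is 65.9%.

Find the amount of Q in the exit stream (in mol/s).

931 mol/s

P reacted = 0.659 × 706 = 465.3 mol/s; ν_P = −1, so ξ = 465.3/1 = 465.3 mol/s.
Outlet amounts (n = n₀ + ν ξ):
  R: 3810 − 2(465.3) = 2879
  P: 706 − 1(465.3) = 240.7
  Q: 0 + 2(465.3) = 930.5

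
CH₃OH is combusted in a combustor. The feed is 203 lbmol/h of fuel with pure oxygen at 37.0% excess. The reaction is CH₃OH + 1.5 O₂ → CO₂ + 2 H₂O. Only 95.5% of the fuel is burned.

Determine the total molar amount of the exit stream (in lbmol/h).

Stoichiometric O₂ = 1.5 × 203 = 304.5 lbmol/h; O₂ fed = 304.5 × 1.370 = 417.2 lbmol/h.
Fuel reacted = 0.955 × 203 → ξ = 193.9 lbmol/h.
Outlet (n = n₀ + ν ξ):
  CH₃OH: 203 − 1(193.9) = 9.135
  O₂: 417.2 − 1.5(193.9) = 126.4
  CO₂: 0 + 1(193.9) = 193.9
  H₂O: 0 + 2(193.9) = 387.7
Total out = 9.135 + 126.4 + 193.9 + 387.7 = 717.1 lbmol/h.

717 lbmol/h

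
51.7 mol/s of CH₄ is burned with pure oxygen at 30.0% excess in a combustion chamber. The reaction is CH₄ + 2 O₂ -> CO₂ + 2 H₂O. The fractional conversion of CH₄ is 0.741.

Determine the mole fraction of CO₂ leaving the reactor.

0.206

Stoichiometric O₂ = 2 × 51.7 = 103.4 mol/s; O₂ fed = 103.4 × 1.300 = 134.4 mol/s.
Fuel reacted = 0.741 × 51.7 → ξ = 38.31 mol/s.
Outlet (n = n₀ + ν ξ):
  CH₄: 51.7 − 1(38.31) = 13.39
  O₂: 134.4 − 2(38.31) = 57.8
  CO₂: 0 + 1(38.31) = 38.31
  H₂O: 0 + 2(38.31) = 76.62
Total out = 186.1 mol/s; y_CO₂ = 38.31 / 186.1 = 0.2058.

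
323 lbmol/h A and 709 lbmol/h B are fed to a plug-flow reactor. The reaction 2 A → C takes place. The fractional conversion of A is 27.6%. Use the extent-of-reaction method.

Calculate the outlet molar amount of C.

A reacted = 0.276 × 323 = 89.15 lbmol/h; ν_A = −2, so ξ = 89.15/2 = 44.57 lbmol/h.
Outlet amounts (n = n₀ + ν ξ):
  A: 323 − 2(44.57) = 233.9
  C: 0 + 1(44.57) = 44.57
  B: 709 (inert)

44.6 lbmol/h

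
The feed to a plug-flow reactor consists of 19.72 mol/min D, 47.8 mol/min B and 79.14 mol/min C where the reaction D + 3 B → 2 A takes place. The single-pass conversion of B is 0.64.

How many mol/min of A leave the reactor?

20.4 mol/min

B reacted = 0.64 × 47.8 = 30.59 mol/min; ν_B = −3, so ξ = 30.59/3 = 10.2 mol/min.
Outlet amounts (n = n₀ + ν ξ):
  D: 19.72 − 1(10.2) = 9.523
  B: 47.8 − 3(10.2) = 17.21
  A: 0 + 2(10.2) = 20.39
  C: 79.14 (inert)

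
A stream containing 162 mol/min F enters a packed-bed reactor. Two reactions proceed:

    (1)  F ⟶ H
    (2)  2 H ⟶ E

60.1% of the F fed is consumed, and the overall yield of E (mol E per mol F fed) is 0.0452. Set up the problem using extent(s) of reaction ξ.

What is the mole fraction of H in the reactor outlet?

Conversion of F: F consumed = 1ξ₁ = 0.601 × 162 → ξ₁ = 97.36 mol/min.
Yield of E: 1ξ₂ / 162 = 0.0452 → ξ₂ = 7.322 mol/min.
Outlet amounts (n = n₀ + Σ ν·ξ):
  F: 162 − 1(97.36) = 64.64
  H: 0 + 1(97.36) − 2(7.322) = 82.72
  E: 0 + 1(7.322) = 7.322
Total out = 154.7 mol/min; y_H = 82.72 / 154.7 = 0.5348.

0.535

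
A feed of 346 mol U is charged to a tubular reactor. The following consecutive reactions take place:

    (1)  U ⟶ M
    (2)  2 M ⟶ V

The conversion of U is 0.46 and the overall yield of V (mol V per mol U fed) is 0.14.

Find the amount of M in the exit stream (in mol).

Conversion of U: U consumed = 1ξ₁ = 0.46 × 346 → ξ₁ = 159.2 mol.
Yield of V: 1ξ₂ / 346 = 0.14 → ξ₂ = 48.44 mol.
Outlet amounts (n = n₀ + Σ ν·ξ):
  U: 346 − 1(159.2) = 186.8
  M: 0 + 1(159.2) − 2(48.44) = 62.28
  V: 0 + 1(48.44) = 48.44

62.3 mol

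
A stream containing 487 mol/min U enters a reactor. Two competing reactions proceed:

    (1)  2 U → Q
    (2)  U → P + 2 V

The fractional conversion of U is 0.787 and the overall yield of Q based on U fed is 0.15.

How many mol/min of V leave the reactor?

Yield of Q: 1ξ₁ / 487 = 0.15 → ξ₁ = 73.05 mol/min.
Conversion of U: 2ξ₁ + 1ξ₂ = 0.787 × 487 = 383.3 → ξ₂ = 237.2 mol/min.
Outlet amounts (n = n₀ + Σ ν·ξ):
  U: 487 − 2(73.05) − 1(237.2) = 103.7
  Q: 0 + 1(73.05) = 73.05
  P: 0 + 1(237.2) = 237.2
  V: 0 + 2(237.2) = 474.3

474 mol/min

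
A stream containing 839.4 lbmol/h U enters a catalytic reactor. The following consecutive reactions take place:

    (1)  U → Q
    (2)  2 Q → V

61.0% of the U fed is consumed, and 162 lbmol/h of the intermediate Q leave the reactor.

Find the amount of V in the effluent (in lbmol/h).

175 lbmol/h

Conversion of U: U consumed = 1ξ₁ = 0.61 × 839.4 → ξ₁ = 512 lbmol/h.
Q balance: n_Q = 0 + 1ξ₁ − 2ξ₂ = 162 → ξ₂ = (1·512 − 162)/2 = 175 lbmol/h.
Outlet amounts (n = n₀ + Σ ν·ξ):
  U: 839.4 − 1(512) = 327.4
  Q: 0 + 1(512) − 2(175) = 162
  V: 0 + 1(175) = 175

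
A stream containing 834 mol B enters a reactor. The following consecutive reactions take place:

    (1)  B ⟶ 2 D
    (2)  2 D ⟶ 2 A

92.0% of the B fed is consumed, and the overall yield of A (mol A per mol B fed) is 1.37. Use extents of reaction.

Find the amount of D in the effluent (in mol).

392 mol

Conversion of B: B consumed = 1ξ₁ = 0.92 × 834 → ξ₁ = 767.3 mol.
Yield of A: 2ξ₂ / 834 = 1.37 → ξ₂ = 571.3 mol.
Outlet amounts (n = n₀ + Σ ν·ξ):
  B: 834 − 1(767.3) = 66.72
  D: 0 + 2(767.3) − 2(571.3) = 392
  A: 0 + 2(571.3) = 1143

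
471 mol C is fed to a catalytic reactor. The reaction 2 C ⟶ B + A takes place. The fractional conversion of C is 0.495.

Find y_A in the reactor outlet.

C reacted = 0.495 × 471 = 233.1 mol; ν_C = −2, so ξ = 233.1/2 = 116.6 mol.
Outlet amounts (n = n₀ + ν ξ):
  C: 471 − 2(116.6) = 237.9
  B: 0 + 1(116.6) = 116.6
  A: 0 + 1(116.6) = 116.6
Total out = 471 mol; y_A = 116.6 / 471 = 0.2475.

0.247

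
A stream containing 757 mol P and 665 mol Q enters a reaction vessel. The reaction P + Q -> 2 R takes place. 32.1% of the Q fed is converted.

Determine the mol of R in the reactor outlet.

427 mol

Q reacted = 0.321 × 665 = 213.5 mol; ν_Q = −1, so ξ = 213.5/1 = 213.5 mol.
Outlet amounts (n = n₀ + ν ξ):
  P: 757 − 1(213.5) = 543.5
  Q: 665 − 1(213.5) = 451.5
  R: 0 + 2(213.5) = 426.9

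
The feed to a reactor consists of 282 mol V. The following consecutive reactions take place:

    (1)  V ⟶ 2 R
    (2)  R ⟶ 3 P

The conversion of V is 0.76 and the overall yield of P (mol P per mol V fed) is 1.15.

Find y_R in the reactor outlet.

0.45

Conversion of V: V consumed = 1ξ₁ = 0.76 × 282 → ξ₁ = 214.3 mol.
Yield of P: 3ξ₂ / 282 = 1.15 → ξ₂ = 108.1 mol.
Outlet amounts (n = n₀ + Σ ν·ξ):
  V: 282 − 1(214.3) = 67.68
  R: 0 + 2(214.3) − 1(108.1) = 320.5
  P: 0 + 3(108.1) = 324.3
Total out = 712.5 mol; y_R = 320.5 / 712.5 = 0.4499.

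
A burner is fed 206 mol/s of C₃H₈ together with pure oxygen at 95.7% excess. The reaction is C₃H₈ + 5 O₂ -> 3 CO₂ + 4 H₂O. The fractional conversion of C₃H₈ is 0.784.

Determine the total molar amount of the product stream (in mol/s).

2380 mol/s

Stoichiometric O₂ = 5 × 206 = 1030 mol/s; O₂ fed = 1030 × 1.957 = 2016 mol/s.
Fuel reacted = 0.784 × 206 → ξ = 161.5 mol/s.
Outlet (n = n₀ + ν ξ):
  C₃H₈: 206 − 1(161.5) = 44.5
  O₂: 2016 − 5(161.5) = 1208
  CO₂: 0 + 3(161.5) = 484.5
  H₂O: 0 + 4(161.5) = 646
Total out = 44.5 + 1208 + 484.5 + 646 = 2383 mol/s.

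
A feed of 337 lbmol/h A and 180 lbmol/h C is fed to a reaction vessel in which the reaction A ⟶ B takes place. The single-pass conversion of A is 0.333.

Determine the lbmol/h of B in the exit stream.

112 lbmol/h

A reacted = 0.333 × 337 = 112.2 lbmol/h; ν_A = −1, so ξ = 112.2/1 = 112.2 lbmol/h.
Outlet amounts (n = n₀ + ν ξ):
  A: 337 − 1(112.2) = 224.8
  B: 0 + 1(112.2) = 112.2
  C: 180 (inert)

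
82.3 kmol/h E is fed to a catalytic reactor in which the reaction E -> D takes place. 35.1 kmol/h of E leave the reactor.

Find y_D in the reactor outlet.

0.574

For E: n = n₀ − 1ξ → 35.1 = 82.3 − 1ξ, giving ξ = 47.2 kmol/h.
Outlet amounts (n = n₀ + ν ξ):
  E: 82.3 − 1(47.2) = 35.1
  D: 0 + 1(47.2) = 47.2
Total out = 82.3 kmol/h; y_D = 47.2 / 82.3 = 0.5735.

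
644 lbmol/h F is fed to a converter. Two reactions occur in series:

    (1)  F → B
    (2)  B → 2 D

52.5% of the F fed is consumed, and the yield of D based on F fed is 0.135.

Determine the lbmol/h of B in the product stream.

295 lbmol/h

Conversion of F: F consumed = 1ξ₁ = 0.525 × 644 → ξ₁ = 338.1 lbmol/h.
Yield of D: 2ξ₂ / 644 = 0.135 → ξ₂ = 43.47 lbmol/h.
Outlet amounts (n = n₀ + Σ ν·ξ):
  F: 644 − 1(338.1) = 305.9
  B: 0 + 1(338.1) − 1(43.47) = 294.6
  D: 0 + 2(43.47) = 86.94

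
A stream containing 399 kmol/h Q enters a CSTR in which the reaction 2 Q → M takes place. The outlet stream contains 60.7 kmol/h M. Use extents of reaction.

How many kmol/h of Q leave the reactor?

278 kmol/h

For M: n = n₀ + 1ξ → 60.7 = 0 + 1ξ, giving ξ = 60.7 kmol/h.
Outlet amounts (n = n₀ + ν ξ):
  Q: 399 − 2(60.7) = 277.6
  M: 0 + 1(60.7) = 60.7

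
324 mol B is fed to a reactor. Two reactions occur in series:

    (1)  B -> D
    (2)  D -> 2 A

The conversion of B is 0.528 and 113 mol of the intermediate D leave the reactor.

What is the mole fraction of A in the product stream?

0.304

Conversion of B: B consumed = 1ξ₁ = 0.528 × 324 → ξ₁ = 171.1 mol.
D balance: n_D = 0 + 1ξ₁ − 1ξ₂ = 113 → ξ₂ = (1·171.1 − 113)/1 = 58.07 mol.
Outlet amounts (n = n₀ + Σ ν·ξ):
  B: 324 − 1(171.1) = 152.9
  D: 0 + 1(171.1) − 1(58.07) = 113
  A: 0 + 2(58.07) = 116.1
Total out = 382.1 mol; y_A = 116.1 / 382.1 = 0.304.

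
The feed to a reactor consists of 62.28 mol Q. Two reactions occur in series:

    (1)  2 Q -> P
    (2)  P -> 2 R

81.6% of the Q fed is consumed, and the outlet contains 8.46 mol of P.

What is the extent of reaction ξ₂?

ξ₂ = 17 mol

Conversion of Q: Q consumed = 2ξ₁ = 0.816 × 62.28 → ξ₁ = 25.41 mol.
P balance: n_P = 0 + 1ξ₁ − 1ξ₂ = 8.46 → ξ₂ = (1·25.41 − 8.46)/1 = 16.95 mol.
Outlet amounts (n = n₀ + Σ ν·ξ):
  Q: 62.28 − 2(25.41) = 11.46
  P: 0 + 1(25.41) − 1(16.95) = 8.46
  R: 0 + 2(16.95) = 33.9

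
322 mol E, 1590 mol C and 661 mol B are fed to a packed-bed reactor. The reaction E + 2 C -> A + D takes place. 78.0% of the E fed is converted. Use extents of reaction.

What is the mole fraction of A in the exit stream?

E reacted = 0.78 × 322 = 251.2 mol; ν_E = −1, so ξ = 251.2/1 = 251.2 mol.
Outlet amounts (n = n₀ + ν ξ):
  E: 322 − 1(251.2) = 70.84
  C: 1590 − 2(251.2) = 1088
  A: 0 + 1(251.2) = 251.2
  D: 0 + 1(251.2) = 251.2
  B: 661 (inert)
Total out = 2322 mol; y_A = 251.2 / 2322 = 0.1082.

0.108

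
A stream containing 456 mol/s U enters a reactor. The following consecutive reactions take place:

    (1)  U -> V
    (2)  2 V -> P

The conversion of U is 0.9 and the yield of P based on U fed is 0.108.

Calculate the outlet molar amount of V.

Conversion of U: U consumed = 1ξ₁ = 0.9 × 456 → ξ₁ = 410.4 mol/s.
Yield of P: 1ξ₂ / 456 = 0.108 → ξ₂ = 49.25 mol/s.
Outlet amounts (n = n₀ + Σ ν·ξ):
  U: 456 − 1(410.4) = 45.6
  V: 0 + 1(410.4) − 2(49.25) = 311.9
  P: 0 + 1(49.25) = 49.25

312 mol/s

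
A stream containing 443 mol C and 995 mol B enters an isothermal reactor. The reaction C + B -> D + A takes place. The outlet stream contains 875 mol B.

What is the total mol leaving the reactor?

1440 mol

For B: n = n₀ − 1ξ → 875 = 995 − 1ξ, giving ξ = 120 mol.
Outlet amounts (n = n₀ + ν ξ):
  C: 443 − 1(120) = 323
  B: 995 − 1(120) = 875
  D: 0 + 1(120) = 120
  A: 0 + 1(120) = 120
Total out = 323 + 875 + 120 + 120 = 1438 mol.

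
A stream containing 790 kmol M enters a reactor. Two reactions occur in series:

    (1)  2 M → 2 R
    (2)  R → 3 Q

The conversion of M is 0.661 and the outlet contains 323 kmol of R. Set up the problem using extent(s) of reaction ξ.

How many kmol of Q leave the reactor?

598 kmol

Conversion of M: M consumed = 2ξ₁ = 0.661 × 790 → ξ₁ = 261.1 kmol.
R balance: n_R = 0 + 2ξ₁ − 1ξ₂ = 323 → ξ₂ = (2·261.1 − 323)/1 = 199.2 kmol.
Outlet amounts (n = n₀ + Σ ν·ξ):
  M: 790 − 2(261.1) = 267.8
  R: 0 + 2(261.1) − 1(199.2) = 323
  Q: 0 + 3(199.2) = 597.6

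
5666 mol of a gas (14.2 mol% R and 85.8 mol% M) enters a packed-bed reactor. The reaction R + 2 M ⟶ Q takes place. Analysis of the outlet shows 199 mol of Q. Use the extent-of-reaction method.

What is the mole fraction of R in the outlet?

For Q: n = n₀ + 1ξ → 199 = 0 + 1ξ, giving ξ = 199 mol.
Outlet amounts (n = n₀ + ν ξ):
  R: 804.6 − 1(199) = 605.6
  M: 4861 − 2(199) = 4463
  Q: 0 + 1(199) = 199
Total out = 5268 mol; y_R = 605.6 / 5268 = 0.115.

0.115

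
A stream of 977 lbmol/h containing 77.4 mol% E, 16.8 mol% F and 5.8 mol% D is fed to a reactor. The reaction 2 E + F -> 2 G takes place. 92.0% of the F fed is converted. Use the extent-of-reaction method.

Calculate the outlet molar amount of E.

454 lbmol/h

F reacted = 0.92 × 164.1 = 151 lbmol/h; ν_F = −1, so ξ = 151/1 = 151 lbmol/h.
Outlet amounts (n = n₀ + ν ξ):
  E: 756.2 − 2(151) = 454.2
  F: 164.1 − 1(151) = 13.13
  G: 0 + 2(151) = 302
  D: 56.67 (inert)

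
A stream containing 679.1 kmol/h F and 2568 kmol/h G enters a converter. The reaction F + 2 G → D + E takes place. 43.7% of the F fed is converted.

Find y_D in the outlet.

F reacted = 0.437 × 679.1 = 296.8 kmol/h; ν_F = −1, so ξ = 296.8/1 = 296.8 kmol/h.
Outlet amounts (n = n₀ + ν ξ):
  F: 679.1 − 1(296.8) = 382.3
  G: 2568 − 2(296.8) = 1974
  D: 0 + 1(296.8) = 296.8
  E: 0 + 1(296.8) = 296.8
Total out = 2950 kmol/h; y_D = 296.8 / 2950 = 0.1006.

0.101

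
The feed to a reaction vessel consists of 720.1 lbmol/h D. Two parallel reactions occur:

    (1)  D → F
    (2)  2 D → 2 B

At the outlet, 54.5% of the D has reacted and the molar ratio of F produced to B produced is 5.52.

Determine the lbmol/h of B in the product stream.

Conversion of D: D consumed = 0.545 × 720.1 = 392.5 lbmol/h = 1ξ₁ + 2ξ₂.
Selectivity: 1ξ₁ / (2ξ₂) = 5.52 → ξ₁ = 11.04 ξ₂.
Substitute: (1·11.04 + 2) ξ₂ = 392.5 → ξ₂ = 30.1 lbmol/h, ξ₁ = 332.3 lbmol/h.
Outlet amounts (n = n₀ + Σ ν·ξ):
  D: 720.1 − 1(332.3) − 2(30.1) = 327.6
  F: 0 + 1(332.3) = 332.3
  B: 0 + 2(30.1) = 60.19

60.2 lbmol/h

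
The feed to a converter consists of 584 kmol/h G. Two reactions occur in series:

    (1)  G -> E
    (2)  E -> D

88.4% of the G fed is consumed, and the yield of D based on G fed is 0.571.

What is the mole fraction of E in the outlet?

Conversion of G: G consumed = 1ξ₁ = 0.884 × 584 → ξ₁ = 516.3 kmol/h.
Yield of D: 1ξ₂ / 584 = 0.571 → ξ₂ = 333.5 kmol/h.
Outlet amounts (n = n₀ + Σ ν·ξ):
  G: 584 − 1(516.3) = 67.74
  E: 0 + 1(516.3) − 1(333.5) = 182.8
  D: 0 + 1(333.5) = 333.5
Total out = 584 kmol/h; y_E = 182.8 / 584 = 0.313.

0.313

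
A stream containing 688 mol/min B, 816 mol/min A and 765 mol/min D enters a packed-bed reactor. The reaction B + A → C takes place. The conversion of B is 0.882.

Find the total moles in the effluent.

1660 mol/min

B reacted = 0.882 × 688 = 606.8 mol/min; ν_B = −1, so ξ = 606.8/1 = 606.8 mol/min.
Outlet amounts (n = n₀ + ν ξ):
  B: 688 − 1(606.8) = 81.18
  A: 816 − 1(606.8) = 209.2
  C: 0 + 1(606.8) = 606.8
  D: 765 (inert)
Total out = 81.18 + 209.2 + 606.8 + 765 = 1662 mol/min.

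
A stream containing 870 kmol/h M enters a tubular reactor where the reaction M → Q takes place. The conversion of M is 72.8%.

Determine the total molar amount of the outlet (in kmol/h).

870 kmol/h

M reacted = 0.728 × 870 = 633.4 kmol/h; ν_M = −1, so ξ = 633.4/1 = 633.4 kmol/h.
Outlet amounts (n = n₀ + ν ξ):
  M: 870 − 1(633.4) = 236.6
  Q: 0 + 1(633.4) = 633.4
Total out = 236.6 + 633.4 = 870 kmol/h.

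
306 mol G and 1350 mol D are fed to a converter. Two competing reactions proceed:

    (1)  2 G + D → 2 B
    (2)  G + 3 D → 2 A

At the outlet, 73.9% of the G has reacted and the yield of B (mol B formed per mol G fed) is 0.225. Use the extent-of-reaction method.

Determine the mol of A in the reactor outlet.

Yield of B: 2ξ₁ / 306 = 0.225 → ξ₁ = 34.43 mol.
Conversion of G: 2ξ₁ + 1ξ₂ = 0.739 × 306 = 226.1 → ξ₂ = 157.3 mol.
Outlet amounts (n = n₀ + Σ ν·ξ):
  G: 306 − 2(34.43) − 1(157.3) = 79.87
  D: 1350 − 1(34.43) − 3(157.3) = 843.7
  B: 0 + 2(34.43) = 68.85
  A: 0 + 2(157.3) = 314.6

315 mol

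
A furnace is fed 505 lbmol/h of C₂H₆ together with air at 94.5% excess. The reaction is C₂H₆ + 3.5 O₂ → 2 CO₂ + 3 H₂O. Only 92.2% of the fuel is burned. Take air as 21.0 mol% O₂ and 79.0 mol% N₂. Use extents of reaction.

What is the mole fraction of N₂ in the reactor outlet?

Stoichiometric O₂ = 3.5 × 505 = 1768 lbmol/h; O₂ fed = 1768 × 1.945 = 3438 lbmol/h.
N₂ fed = 3438 × 79/21 = 12930 lbmol/h.
Fuel reacted = 0.922 × 505 → ξ = 465.6 lbmol/h.
Outlet (n = n₀ + ν ξ):
  C₂H₆: 505 − 1(465.6) = 39.39
  O₂: 3438 − 3.5(465.6) = 1808
  N₂: 12930 (inert)
  CO₂: 0 + 2(465.6) = 931.2
  H₂O: 0 + 3(465.6) = 1397
Total out = 17110 lbmol/h; y_N₂ = 12930 / 17110 = 0.7559.

0.756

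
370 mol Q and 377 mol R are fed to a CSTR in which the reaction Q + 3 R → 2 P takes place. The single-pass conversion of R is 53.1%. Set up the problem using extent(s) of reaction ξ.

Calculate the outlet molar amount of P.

133 mol

R reacted = 0.531 × 377 = 200.2 mol; ν_R = −3, so ξ = 200.2/3 = 66.73 mol.
Outlet amounts (n = n₀ + ν ξ):
  Q: 370 − 1(66.73) = 303.3
  R: 377 − 3(66.73) = 176.8
  P: 0 + 2(66.73) = 133.5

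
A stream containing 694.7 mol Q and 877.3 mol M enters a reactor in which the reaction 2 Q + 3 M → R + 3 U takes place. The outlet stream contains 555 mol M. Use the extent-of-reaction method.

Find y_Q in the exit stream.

0.328

For M: n = n₀ − 3ξ → 555 = 877.3 − 3ξ, giving ξ = 107.4 mol.
Outlet amounts (n = n₀ + ν ξ):
  Q: 694.7 − 2(107.4) = 479.8
  M: 877.3 − 3(107.4) = 555
  R: 0 + 1(107.4) = 107.4
  U: 0 + 3(107.4) = 322.3
Total out = 1465 mol; y_Q = 479.8 / 1465 = 0.3276.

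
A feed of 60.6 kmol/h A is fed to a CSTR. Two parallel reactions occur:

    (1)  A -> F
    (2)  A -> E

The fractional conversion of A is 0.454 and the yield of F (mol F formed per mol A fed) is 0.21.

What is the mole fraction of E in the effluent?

Yield of F: 1ξ₁ / 60.6 = 0.21 → ξ₁ = 12.73 kmol/h.
Conversion of A: 1ξ₁ + 1ξ₂ = 0.454 × 60.6 = 27.51 → ξ₂ = 14.79 kmol/h.
Outlet amounts (n = n₀ + Σ ν·ξ):
  A: 60.6 − 1(12.73) − 1(14.79) = 33.09
  F: 0 + 1(12.73) = 12.73
  E: 0 + 1(14.79) = 14.79
Total out = 60.6 kmol/h; y_E = 14.79 / 60.6 = 0.244.

0.244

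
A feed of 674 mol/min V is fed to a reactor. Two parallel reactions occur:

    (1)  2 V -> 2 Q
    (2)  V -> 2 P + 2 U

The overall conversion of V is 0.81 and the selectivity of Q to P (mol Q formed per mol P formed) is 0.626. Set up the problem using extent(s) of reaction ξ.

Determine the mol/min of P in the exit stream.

485 mol/min

Conversion of V: V consumed = 0.81 × 674 = 545.9 mol/min = 2ξ₁ + 1ξ₂.
Selectivity: 2ξ₁ / (2ξ₂) = 0.626 → ξ₁ = 0.626 ξ₂.
Substitute: (2·0.626 + 1) ξ₂ = 545.9 → ξ₂ = 242.4 mol/min, ξ₁ = 151.8 mol/min.
Outlet amounts (n = n₀ + Σ ν·ξ):
  V: 674 − 2(151.8) − 1(242.4) = 128.1
  Q: 0 + 2(151.8) = 303.5
  P: 0 + 2(242.4) = 484.8
  U: 0 + 2(242.4) = 484.8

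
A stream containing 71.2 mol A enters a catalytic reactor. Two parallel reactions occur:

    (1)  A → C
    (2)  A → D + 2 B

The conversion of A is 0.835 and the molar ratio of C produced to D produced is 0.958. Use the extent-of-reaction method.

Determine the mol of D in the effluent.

30.4 mol

Conversion of A: A consumed = 0.835 × 71.2 = 59.45 mol = 1ξ₁ + 1ξ₂.
Selectivity: 1ξ₁ / (1ξ₂) = 0.958 → ξ₁ = 0.958 ξ₂.
Substitute: (1·0.958 + 1) ξ₂ = 59.45 → ξ₂ = 30.36 mol, ξ₁ = 29.09 mol.
Outlet amounts (n = n₀ + Σ ν·ξ):
  A: 71.2 − 1(29.09) − 1(30.36) = 11.75
  C: 0 + 1(29.09) = 29.09
  D: 0 + 1(30.36) = 30.36
  B: 0 + 2(30.36) = 60.73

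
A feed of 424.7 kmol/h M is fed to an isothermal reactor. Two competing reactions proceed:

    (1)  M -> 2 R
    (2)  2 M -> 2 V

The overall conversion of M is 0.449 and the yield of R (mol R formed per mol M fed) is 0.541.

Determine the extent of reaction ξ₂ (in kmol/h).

Yield of R: 2ξ₁ / 424.7 = 0.541 → ξ₁ = 114.9 kmol/h.
Conversion of M: 1ξ₁ + 2ξ₂ = 0.449 × 424.7 = 190.7 → ξ₂ = 37.9 kmol/h.
Outlet amounts (n = n₀ + Σ ν·ξ):
  M: 424.7 − 1(114.9) − 2(37.9) = 234
  R: 0 + 2(114.9) = 229.8
  V: 0 + 2(37.9) = 75.81

ξ₂ = 37.9 kmol/h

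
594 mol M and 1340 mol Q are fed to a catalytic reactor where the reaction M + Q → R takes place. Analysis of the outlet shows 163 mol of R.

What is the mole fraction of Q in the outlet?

For R: n = n₀ + 1ξ → 163 = 0 + 1ξ, giving ξ = 163 mol.
Outlet amounts (n = n₀ + ν ξ):
  M: 594 − 1(163) = 431
  Q: 1340 − 1(163) = 1177
  R: 0 + 1(163) = 163
Total out = 1771 mol; y_Q = 1177 / 1771 = 0.6646.

0.665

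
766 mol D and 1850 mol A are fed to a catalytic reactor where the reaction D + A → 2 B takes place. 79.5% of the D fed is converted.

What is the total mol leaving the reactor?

D reacted = 0.795 × 766 = 609 mol; ν_D = −1, so ξ = 609/1 = 609 mol.
Outlet amounts (n = n₀ + ν ξ):
  D: 766 − 1(609) = 157
  A: 1850 − 1(609) = 1241
  B: 0 + 2(609) = 1218
Total out = 157 + 1241 + 1218 = 2616 mol.

2620 mol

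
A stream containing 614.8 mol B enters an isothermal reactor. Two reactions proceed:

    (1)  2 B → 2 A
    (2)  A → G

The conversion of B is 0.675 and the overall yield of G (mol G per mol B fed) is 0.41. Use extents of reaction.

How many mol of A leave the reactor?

Conversion of B: B consumed = 2ξ₁ = 0.675 × 614.8 → ξ₁ = 207.5 mol.
Yield of G: 1ξ₂ / 614.8 = 0.41 → ξ₂ = 252.1 mol.
Outlet amounts (n = n₀ + Σ ν·ξ):
  B: 614.8 − 2(207.5) = 199.8
  A: 0 + 2(207.5) − 1(252.1) = 162.9
  G: 0 + 1(252.1) = 252.1

163 mol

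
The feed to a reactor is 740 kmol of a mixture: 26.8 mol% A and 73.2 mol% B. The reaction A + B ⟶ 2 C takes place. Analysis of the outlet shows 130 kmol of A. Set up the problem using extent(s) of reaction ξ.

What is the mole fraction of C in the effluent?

For A: n = n₀ − 1ξ → 130 = 198.3 − 1ξ, giving ξ = 68.32 kmol.
Outlet amounts (n = n₀ + ν ξ):
  A: 198.3 − 1(68.32) = 130
  B: 541.7 − 1(68.32) = 473.4
  C: 0 + 2(68.32) = 136.6
Total out = 740 kmol; y_C = 136.6 / 740 = 0.1846.

0.185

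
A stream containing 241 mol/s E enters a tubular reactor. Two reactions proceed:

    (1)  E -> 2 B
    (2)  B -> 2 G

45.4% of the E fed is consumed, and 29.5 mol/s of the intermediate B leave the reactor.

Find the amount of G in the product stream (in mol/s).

379 mol/s

Conversion of E: E consumed = 1ξ₁ = 0.454 × 241 → ξ₁ = 109.4 mol/s.
B balance: n_B = 0 + 2ξ₁ − 1ξ₂ = 29.5 → ξ₂ = (2·109.4 − 29.5)/1 = 189.3 mol/s.
Outlet amounts (n = n₀ + Σ ν·ξ):
  E: 241 − 1(109.4) = 131.6
  B: 0 + 2(109.4) − 1(189.3) = 29.5
  G: 0 + 2(189.3) = 378.7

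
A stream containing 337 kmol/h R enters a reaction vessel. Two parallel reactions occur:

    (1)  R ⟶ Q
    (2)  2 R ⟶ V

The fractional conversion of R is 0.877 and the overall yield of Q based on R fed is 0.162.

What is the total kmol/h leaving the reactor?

217 kmol/h

Yield of Q: 1ξ₁ / 337 = 0.162 → ξ₁ = 54.59 kmol/h.
Conversion of R: 1ξ₁ + 2ξ₂ = 0.877 × 337 = 295.5 → ξ₂ = 120.5 kmol/h.
Outlet amounts (n = n₀ + Σ ν·ξ):
  R: 337 − 1(54.59) − 2(120.5) = 41.45
  Q: 0 + 1(54.59) = 54.59
  V: 0 + 1(120.5) = 120.5
Total out = 41.45 + 54.59 + 120.5 = 216.5 kmol/h.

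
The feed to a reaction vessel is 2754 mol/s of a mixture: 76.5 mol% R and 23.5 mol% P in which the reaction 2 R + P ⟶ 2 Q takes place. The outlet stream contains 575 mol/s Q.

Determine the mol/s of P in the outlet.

360 mol/s

For Q: n = n₀ + 2ξ → 575 = 0 + 2ξ, giving ξ = 287.5 mol/s.
Outlet amounts (n = n₀ + ν ξ):
  R: 2107 − 2(287.5) = 1532
  P: 647.2 − 1(287.5) = 359.7
  Q: 0 + 2(287.5) = 575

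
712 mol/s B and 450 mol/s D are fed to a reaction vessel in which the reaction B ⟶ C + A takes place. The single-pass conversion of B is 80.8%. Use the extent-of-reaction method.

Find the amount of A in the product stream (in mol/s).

B reacted = 0.808 × 712 = 575.3 mol/s; ν_B = −1, so ξ = 575.3/1 = 575.3 mol/s.
Outlet amounts (n = n₀ + ν ξ):
  B: 712 − 1(575.3) = 136.7
  C: 0 + 1(575.3) = 575.3
  A: 0 + 1(575.3) = 575.3
  D: 450 (inert)

575 mol/s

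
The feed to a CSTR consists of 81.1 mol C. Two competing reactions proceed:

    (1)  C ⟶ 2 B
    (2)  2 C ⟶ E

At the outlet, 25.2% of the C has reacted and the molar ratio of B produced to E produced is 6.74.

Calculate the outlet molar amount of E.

3.81 mol

Conversion of C: C consumed = 0.252 × 81.1 = 20.44 mol = 1ξ₁ + 2ξ₂.
Selectivity: 2ξ₁ / (1ξ₂) = 6.74 → ξ₁ = 3.37 ξ₂.
Substitute: (1·3.37 + 2) ξ₂ = 20.44 → ξ₂ = 3.806 mol, ξ₁ = 12.83 mol.
Outlet amounts (n = n₀ + Σ ν·ξ):
  C: 81.1 − 1(12.83) − 2(3.806) = 60.66
  B: 0 + 2(12.83) = 25.65
  E: 0 + 1(3.806) = 3.806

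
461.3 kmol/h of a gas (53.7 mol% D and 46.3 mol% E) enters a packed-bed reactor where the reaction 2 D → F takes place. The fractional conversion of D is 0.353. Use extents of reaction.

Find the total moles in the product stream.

D reacted = 0.353 × 247.7 = 87.44 kmol/h; ν_D = −2, so ξ = 87.44/2 = 43.72 kmol/h.
Outlet amounts (n = n₀ + ν ξ):
  D: 247.7 − 2(43.72) = 160.3
  F: 0 + 1(43.72) = 43.72
  E: 213.6 (inert)
Total out = 160.3 + 43.72 + 213.6 = 417.6 kmol/h.

418 kmol/h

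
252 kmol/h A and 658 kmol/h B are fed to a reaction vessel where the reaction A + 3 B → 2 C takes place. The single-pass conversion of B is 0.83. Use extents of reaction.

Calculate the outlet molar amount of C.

364 kmol/h

B reacted = 0.83 × 658 = 546.1 kmol/h; ν_B = −3, so ξ = 546.1/3 = 182 kmol/h.
Outlet amounts (n = n₀ + ν ξ):
  A: 252 − 1(182) = 69.95
  B: 658 − 3(182) = 111.9
  C: 0 + 2(182) = 364.1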